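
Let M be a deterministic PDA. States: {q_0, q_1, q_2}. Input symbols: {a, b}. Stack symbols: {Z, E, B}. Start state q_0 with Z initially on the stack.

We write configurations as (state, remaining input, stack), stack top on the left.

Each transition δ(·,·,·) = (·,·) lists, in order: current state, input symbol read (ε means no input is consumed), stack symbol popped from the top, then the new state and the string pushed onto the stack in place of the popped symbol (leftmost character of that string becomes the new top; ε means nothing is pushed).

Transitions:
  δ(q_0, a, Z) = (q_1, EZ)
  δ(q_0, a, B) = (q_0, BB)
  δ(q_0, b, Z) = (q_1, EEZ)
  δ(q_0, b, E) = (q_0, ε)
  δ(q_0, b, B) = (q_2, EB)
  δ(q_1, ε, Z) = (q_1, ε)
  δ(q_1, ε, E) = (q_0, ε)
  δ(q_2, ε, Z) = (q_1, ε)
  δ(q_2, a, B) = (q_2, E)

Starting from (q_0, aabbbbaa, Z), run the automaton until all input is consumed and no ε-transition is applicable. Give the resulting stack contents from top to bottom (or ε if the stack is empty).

(q_0, aabbbbaa, Z)
  read a, top Z: go to q_1, push EZ → (q_1, abbbbaa, EZ)
  ε-move, top E: go to q_0, push ε → (q_0, abbbbaa, Z)
  read a, top Z: go to q_1, push EZ → (q_1, bbbbaa, EZ)
  ε-move, top E: go to q_0, push ε → (q_0, bbbbaa, Z)
  read b, top Z: go to q_1, push EEZ → (q_1, bbbaa, EEZ)
  ε-move, top E: go to q_0, push ε → (q_0, bbbaa, EZ)
  read b, top E: go to q_0, push ε → (q_0, bbaa, Z)
  read b, top Z: go to q_1, push EEZ → (q_1, baa, EEZ)
  ε-move, top E: go to q_0, push ε → (q_0, baa, EZ)
  read b, top E: go to q_0, push ε → (q_0, aa, Z)
  read a, top Z: go to q_1, push EZ → (q_1, a, EZ)
  ε-move, top E: go to q_0, push ε → (q_0, a, Z)
  read a, top Z: go to q_1, push EZ → (q_1, ε, EZ)
  ε-move, top E: go to q_0, push ε → (q_0, ε, Z)
All input consumed in state q_0 with stack Z.

Z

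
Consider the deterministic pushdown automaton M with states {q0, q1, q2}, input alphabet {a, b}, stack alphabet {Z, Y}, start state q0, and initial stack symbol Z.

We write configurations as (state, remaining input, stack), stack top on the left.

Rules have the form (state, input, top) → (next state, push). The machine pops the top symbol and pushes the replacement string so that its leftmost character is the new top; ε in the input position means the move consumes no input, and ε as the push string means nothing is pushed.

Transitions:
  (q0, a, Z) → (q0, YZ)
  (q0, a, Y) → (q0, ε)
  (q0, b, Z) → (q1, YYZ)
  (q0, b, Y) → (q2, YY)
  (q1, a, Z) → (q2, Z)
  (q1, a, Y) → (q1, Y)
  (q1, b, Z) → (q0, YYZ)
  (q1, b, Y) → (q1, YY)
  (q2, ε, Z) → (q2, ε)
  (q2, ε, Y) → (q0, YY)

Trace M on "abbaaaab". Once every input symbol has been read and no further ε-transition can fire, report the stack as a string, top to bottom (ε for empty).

(q0, abbaaaab, Z) ⊢ (q0, bbaaaab, YZ) ⊢ (q2, baaaab, YYZ) ⊢ (q0, baaaab, YYYZ) ⊢ (q2, aaaab, YYYYZ) ⊢ (q0, aaaab, YYYYYZ) ⊢ (q0, aaab, YYYYZ) ⊢ (q0, aab, YYYZ) ⊢ (q0, ab, YYZ) ⊢ (q0, b, YZ) ⊢ (q2, ε, YYZ) ⊢ (q0, ε, YYYZ)
All input consumed in state q0 with stack YYYZ.

YYYZ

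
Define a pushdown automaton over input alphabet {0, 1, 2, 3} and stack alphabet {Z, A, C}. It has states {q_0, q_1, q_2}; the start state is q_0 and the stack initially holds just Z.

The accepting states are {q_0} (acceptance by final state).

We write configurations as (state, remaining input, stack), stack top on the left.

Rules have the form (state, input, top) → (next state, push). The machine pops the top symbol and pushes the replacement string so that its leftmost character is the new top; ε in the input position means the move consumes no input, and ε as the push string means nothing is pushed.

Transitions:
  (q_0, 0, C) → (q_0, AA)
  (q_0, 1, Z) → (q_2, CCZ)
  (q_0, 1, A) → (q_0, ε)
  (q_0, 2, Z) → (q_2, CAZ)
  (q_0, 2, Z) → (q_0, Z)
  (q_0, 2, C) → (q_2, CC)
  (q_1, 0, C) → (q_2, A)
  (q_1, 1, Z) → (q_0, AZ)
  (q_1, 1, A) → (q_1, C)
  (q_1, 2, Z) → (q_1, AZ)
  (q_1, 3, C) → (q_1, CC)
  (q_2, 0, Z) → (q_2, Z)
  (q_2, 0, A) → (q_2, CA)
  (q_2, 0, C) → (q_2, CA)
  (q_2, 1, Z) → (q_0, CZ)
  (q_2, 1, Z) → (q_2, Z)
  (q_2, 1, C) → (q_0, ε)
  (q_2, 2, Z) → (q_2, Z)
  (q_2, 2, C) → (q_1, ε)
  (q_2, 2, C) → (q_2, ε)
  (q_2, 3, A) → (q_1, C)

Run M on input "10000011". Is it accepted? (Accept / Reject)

Accept

One accepting computation: (q_0, 10000011, Z) ⊢ (q_2, 0000011, CCZ) ⊢ (q_2, 000011, CACZ) ⊢ (q_2, 00011, CAACZ) ⊢ (q_2, 0011, CAAACZ) ⊢ (q_2, 011, CAAAACZ) ⊢ (q_2, 11, CAAAAACZ) ⊢ (q_0, 1, AAAAACZ) ⊢ (q_0, ε, AAAACZ)
All input consumed and state q_0 ∈ F.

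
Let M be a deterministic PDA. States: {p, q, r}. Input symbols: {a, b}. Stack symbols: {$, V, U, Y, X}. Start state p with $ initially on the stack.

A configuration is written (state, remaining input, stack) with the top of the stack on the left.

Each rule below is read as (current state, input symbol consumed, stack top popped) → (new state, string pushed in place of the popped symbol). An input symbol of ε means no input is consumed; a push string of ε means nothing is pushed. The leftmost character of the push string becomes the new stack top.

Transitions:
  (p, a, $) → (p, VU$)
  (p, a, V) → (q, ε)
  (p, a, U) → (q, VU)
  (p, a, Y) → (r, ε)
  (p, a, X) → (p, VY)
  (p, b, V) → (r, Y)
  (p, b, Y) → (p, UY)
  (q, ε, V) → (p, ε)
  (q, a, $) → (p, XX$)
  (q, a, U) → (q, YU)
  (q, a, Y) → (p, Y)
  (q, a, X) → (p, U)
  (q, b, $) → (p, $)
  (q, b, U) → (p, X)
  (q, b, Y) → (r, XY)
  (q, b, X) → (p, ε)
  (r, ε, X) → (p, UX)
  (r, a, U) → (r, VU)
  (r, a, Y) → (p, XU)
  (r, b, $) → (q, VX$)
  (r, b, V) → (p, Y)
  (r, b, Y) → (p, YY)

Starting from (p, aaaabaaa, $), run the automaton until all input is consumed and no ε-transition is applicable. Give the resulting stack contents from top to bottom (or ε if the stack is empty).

UYU$

(p, aaaabaaa, $) ⊢ (p, aaabaaa, VU$) ⊢ (q, aabaaa, U$) ⊢ (q, abaaa, YU$) ⊢ (p, baaa, YU$) ⊢ (p, aaa, UYU$) ⊢ (q, aa, VUYU$) ⊢ (p, aa, UYU$) ⊢ (q, a, VUYU$) ⊢ (p, a, UYU$) ⊢ (q, ε, VUYU$) ⊢ (p, ε, UYU$)
All input consumed in state p with stack UYU$.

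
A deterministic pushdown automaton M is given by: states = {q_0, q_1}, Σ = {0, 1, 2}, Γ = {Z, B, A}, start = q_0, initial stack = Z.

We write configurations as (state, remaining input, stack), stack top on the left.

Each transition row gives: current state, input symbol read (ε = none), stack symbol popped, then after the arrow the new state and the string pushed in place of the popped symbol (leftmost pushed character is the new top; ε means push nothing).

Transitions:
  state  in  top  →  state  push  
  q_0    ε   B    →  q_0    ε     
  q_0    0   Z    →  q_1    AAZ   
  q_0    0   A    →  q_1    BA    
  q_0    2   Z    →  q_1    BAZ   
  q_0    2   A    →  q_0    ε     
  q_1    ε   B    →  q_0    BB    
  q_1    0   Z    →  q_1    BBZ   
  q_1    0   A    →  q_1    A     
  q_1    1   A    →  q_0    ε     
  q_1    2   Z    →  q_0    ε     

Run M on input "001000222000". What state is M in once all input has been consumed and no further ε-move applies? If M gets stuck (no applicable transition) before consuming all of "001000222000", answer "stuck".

q_1

(q_0, 001000222000, Z)
  read 0, top Z: go to q_1, push AAZ → (q_1, 01000222000, AAZ)
  read 0, top A: go to q_1, push A → (q_1, 1000222000, AAZ)
  read 1, top A: go to q_0, push ε → (q_0, 000222000, AZ)
  read 0, top A: go to q_1, push BA → (q_1, 00222000, BAZ)
  ε-move, top B: go to q_0, push BB → (q_0, 00222000, BBAZ)
  ε-move, top B: go to q_0, push ε → (q_0, 00222000, BAZ)
  ε-move, top B: go to q_0, push ε → (q_0, 00222000, AZ)
  read 0, top A: go to q_1, push BA → (q_1, 0222000, BAZ)
  ε-move, top B: go to q_0, push BB → (q_0, 0222000, BBAZ)
  ε-move, top B: go to q_0, push ε → (q_0, 0222000, BAZ)
  ε-move, top B: go to q_0, push ε → (q_0, 0222000, AZ)
  read 0, top A: go to q_1, push BA → (q_1, 222000, BAZ)
  ε-move, top B: go to q_0, push BB → (q_0, 222000, BBAZ)
  ε-move, top B: go to q_0, push ε → (q_0, 222000, BAZ)
  ε-move, top B: go to q_0, push ε → (q_0, 222000, AZ)
  read 2, top A: go to q_0, push ε → (q_0, 22000, Z)
  read 2, top Z: go to q_1, push BAZ → (q_1, 2000, BAZ)
  ε-move, top B: go to q_0, push BB → (q_0, 2000, BBAZ)
  ε-move, top B: go to q_0, push ε → (q_0, 2000, BAZ)
  ε-move, top B: go to q_0, push ε → (q_0, 2000, AZ)
  read 2, top A: go to q_0, push ε → (q_0, 000, Z)
  read 0, top Z: go to q_1, push AAZ → (q_1, 00, AAZ)
  read 0, top A: go to q_1, push A → (q_1, 0, AAZ)
  read 0, top A: go to q_1, push A → (q_1, ε, AAZ)
All input consumed; M is in state q_1.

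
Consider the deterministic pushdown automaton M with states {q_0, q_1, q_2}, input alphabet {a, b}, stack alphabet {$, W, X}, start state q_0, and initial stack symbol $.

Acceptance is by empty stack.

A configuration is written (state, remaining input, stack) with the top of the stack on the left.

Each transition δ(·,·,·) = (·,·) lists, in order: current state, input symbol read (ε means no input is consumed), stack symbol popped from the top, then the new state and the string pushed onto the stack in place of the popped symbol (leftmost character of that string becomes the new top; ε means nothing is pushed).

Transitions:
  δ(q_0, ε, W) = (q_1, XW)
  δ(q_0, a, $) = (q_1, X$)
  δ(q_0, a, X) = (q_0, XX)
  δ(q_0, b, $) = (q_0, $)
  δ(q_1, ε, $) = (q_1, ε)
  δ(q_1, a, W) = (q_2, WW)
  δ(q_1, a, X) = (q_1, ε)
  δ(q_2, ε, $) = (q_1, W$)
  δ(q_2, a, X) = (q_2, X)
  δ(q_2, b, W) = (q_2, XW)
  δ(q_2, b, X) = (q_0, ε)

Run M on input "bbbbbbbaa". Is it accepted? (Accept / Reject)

(q_0, bbbbbbbaa, $) ⊢ (q_0, bbbbbbaa, $) ⊢ (q_0, bbbbbaa, $) ⊢ (q_0, bbbbaa, $) ⊢ (q_0, bbbaa, $) ⊢ (q_0, bbaa, $) ⊢ (q_0, baa, $) ⊢ (q_0, aa, $) ⊢ (q_1, a, X$) ⊢ (q_1, ε, $) ⊢ (q_1, ε, ε)
All input consumed and the stack is empty.

Accept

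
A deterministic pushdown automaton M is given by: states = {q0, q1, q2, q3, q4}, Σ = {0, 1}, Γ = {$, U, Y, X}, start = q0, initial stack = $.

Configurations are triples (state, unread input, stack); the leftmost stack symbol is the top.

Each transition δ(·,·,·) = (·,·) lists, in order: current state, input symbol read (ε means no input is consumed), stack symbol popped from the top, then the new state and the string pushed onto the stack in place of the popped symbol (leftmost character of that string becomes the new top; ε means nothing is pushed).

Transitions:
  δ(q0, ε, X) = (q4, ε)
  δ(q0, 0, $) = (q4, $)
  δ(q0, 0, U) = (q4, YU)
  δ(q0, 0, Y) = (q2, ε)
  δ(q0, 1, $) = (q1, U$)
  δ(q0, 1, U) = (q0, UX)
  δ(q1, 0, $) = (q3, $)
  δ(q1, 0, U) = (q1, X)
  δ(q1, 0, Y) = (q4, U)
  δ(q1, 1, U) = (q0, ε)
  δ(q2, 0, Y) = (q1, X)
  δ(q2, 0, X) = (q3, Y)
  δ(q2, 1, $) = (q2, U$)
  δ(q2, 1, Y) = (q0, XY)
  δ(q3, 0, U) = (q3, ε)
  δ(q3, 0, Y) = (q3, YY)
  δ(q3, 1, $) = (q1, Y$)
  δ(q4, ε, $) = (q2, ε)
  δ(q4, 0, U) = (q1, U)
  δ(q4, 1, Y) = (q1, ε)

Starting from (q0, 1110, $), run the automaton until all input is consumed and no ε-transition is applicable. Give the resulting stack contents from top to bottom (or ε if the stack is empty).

(q0, 1110, $) ⊢ (q1, 110, U$) ⊢ (q0, 10, $) ⊢ (q1, 0, U$) ⊢ (q1, ε, X$)
All input consumed in state q1 with stack X$.

X$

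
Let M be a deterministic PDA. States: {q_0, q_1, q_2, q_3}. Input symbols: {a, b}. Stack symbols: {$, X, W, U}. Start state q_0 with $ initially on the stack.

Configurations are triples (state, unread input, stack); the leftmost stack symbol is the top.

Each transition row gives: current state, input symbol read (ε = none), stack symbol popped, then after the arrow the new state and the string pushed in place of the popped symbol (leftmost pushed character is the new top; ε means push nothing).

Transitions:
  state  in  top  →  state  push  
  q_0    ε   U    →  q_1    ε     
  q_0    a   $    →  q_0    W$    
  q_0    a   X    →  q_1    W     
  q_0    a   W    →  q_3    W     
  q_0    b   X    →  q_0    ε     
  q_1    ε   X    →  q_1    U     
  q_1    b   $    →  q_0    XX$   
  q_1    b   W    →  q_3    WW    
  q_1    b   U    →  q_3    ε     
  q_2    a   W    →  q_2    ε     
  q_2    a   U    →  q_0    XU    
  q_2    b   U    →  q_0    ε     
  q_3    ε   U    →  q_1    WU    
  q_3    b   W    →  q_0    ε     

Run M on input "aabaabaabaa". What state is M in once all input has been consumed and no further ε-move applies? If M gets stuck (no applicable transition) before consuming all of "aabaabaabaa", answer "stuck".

(q_0, aabaabaabaa, $)
  read a, top $: go to q_0, push W$ → (q_0, abaabaabaa, W$)
  read a, top W: go to q_3, push W → (q_3, baabaabaa, W$)
  read b, top W: go to q_0, push ε → (q_0, aabaabaa, $)
  read a, top $: go to q_0, push W$ → (q_0, abaabaa, W$)
  read a, top W: go to q_3, push W → (q_3, baabaa, W$)
  read b, top W: go to q_0, push ε → (q_0, aabaa, $)
  read a, top $: go to q_0, push W$ → (q_0, abaa, W$)
  read a, top W: go to q_3, push W → (q_3, baa, W$)
  read b, top W: go to q_0, push ε → (q_0, aa, $)
  read a, top $: go to q_0, push W$ → (q_0, a, W$)
  read a, top W: go to q_3, push W → (q_3, ε, W$)
All input consumed; M is in state q_3.

q_3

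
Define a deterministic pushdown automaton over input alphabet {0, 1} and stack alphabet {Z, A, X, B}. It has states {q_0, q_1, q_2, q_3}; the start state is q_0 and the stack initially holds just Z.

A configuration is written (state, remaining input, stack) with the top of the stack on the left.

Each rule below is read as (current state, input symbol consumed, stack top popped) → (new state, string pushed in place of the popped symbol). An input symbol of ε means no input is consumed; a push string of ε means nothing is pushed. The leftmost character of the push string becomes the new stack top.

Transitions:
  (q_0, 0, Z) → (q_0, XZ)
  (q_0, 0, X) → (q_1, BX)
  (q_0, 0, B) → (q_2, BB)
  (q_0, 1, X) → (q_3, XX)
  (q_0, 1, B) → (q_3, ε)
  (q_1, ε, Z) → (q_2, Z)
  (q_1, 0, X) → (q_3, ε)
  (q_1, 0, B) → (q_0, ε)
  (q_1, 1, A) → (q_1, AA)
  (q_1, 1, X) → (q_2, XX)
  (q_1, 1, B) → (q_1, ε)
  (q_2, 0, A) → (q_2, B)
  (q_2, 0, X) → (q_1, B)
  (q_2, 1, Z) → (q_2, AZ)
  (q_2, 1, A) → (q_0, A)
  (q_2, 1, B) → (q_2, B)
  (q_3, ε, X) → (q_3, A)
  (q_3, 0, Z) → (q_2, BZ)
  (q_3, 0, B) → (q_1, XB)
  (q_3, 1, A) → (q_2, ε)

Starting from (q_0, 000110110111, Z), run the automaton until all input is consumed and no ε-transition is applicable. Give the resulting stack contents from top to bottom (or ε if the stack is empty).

(q_0, 000110110111, Z)
  read 0, top Z: go to q_0, push XZ → (q_0, 00110110111, XZ)
  read 0, top X: go to q_1, push BX → (q_1, 0110110111, BXZ)
  read 0, top B: go to q_0, push ε → (q_0, 110110111, XZ)
  read 1, top X: go to q_3, push XX → (q_3, 10110111, XXZ)
  ε-move, top X: go to q_3, push A → (q_3, 10110111, AXZ)
  read 1, top A: go to q_2, push ε → (q_2, 0110111, XZ)
  read 0, top X: go to q_1, push B → (q_1, 110111, BZ)
  read 1, top B: go to q_1, push ε → (q_1, 10111, Z)
  ε-move, top Z: go to q_2, push Z → (q_2, 10111, Z)
  read 1, top Z: go to q_2, push AZ → (q_2, 0111, AZ)
  read 0, top A: go to q_2, push B → (q_2, 111, BZ)
  read 1, top B: go to q_2, push B → (q_2, 11, BZ)
  read 1, top B: go to q_2, push B → (q_2, 1, BZ)
  read 1, top B: go to q_2, push B → (q_2, ε, BZ)
All input consumed in state q_2 with stack BZ.

BZ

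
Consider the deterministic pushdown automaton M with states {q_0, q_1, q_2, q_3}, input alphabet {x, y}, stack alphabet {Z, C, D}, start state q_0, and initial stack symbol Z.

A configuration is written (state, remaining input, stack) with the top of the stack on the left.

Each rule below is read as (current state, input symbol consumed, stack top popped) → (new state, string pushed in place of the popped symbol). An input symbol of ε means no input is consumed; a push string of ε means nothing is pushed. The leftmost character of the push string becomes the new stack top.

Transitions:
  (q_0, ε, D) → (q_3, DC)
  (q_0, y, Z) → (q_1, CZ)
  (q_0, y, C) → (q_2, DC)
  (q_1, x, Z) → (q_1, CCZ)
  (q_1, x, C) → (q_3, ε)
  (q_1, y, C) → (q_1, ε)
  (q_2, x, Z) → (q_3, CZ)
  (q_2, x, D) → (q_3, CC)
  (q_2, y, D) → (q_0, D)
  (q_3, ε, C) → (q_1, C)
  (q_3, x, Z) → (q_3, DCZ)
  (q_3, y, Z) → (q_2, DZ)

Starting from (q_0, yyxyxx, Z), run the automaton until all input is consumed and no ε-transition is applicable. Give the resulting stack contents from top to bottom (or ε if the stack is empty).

(q_0, yyxyxx, Z)
  read y, top Z: go to q_1, push CZ → (q_1, yxyxx, CZ)
  read y, top C: go to q_1, push ε → (q_1, xyxx, Z)
  read x, top Z: go to q_1, push CCZ → (q_1, yxx, CCZ)
  read y, top C: go to q_1, push ε → (q_1, xx, CZ)
  read x, top C: go to q_3, push ε → (q_3, x, Z)
  read x, top Z: go to q_3, push DCZ → (q_3, ε, DCZ)
All input consumed in state q_3 with stack DCZ.

DCZ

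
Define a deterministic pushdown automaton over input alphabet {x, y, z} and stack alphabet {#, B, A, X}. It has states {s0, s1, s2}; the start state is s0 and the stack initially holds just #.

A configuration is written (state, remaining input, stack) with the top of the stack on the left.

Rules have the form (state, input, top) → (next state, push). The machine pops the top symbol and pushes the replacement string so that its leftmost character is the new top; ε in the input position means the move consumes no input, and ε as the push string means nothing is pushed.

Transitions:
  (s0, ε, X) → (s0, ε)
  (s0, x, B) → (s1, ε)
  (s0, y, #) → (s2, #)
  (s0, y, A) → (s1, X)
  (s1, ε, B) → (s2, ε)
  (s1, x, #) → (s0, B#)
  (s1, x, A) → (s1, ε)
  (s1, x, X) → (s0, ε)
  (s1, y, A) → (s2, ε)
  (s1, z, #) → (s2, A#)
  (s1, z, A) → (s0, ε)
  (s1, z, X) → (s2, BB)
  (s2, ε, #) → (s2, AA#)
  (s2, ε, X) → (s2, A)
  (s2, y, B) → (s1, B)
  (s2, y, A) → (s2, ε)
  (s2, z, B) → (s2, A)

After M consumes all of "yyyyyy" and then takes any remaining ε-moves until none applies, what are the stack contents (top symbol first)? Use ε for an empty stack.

A#

(s0, yyyyyy, #)
  read y, top #: go to s2, push # → (s2, yyyyy, #)
  ε-move, top #: go to s2, push AA# → (s2, yyyyy, AA#)
  read y, top A: go to s2, push ε → (s2, yyyy, A#)
  read y, top A: go to s2, push ε → (s2, yyy, #)
  ε-move, top #: go to s2, push AA# → (s2, yyy, AA#)
  read y, top A: go to s2, push ε → (s2, yy, A#)
  read y, top A: go to s2, push ε → (s2, y, #)
  ε-move, top #: go to s2, push AA# → (s2, y, AA#)
  read y, top A: go to s2, push ε → (s2, ε, A#)
All input consumed in state s2 with stack A#.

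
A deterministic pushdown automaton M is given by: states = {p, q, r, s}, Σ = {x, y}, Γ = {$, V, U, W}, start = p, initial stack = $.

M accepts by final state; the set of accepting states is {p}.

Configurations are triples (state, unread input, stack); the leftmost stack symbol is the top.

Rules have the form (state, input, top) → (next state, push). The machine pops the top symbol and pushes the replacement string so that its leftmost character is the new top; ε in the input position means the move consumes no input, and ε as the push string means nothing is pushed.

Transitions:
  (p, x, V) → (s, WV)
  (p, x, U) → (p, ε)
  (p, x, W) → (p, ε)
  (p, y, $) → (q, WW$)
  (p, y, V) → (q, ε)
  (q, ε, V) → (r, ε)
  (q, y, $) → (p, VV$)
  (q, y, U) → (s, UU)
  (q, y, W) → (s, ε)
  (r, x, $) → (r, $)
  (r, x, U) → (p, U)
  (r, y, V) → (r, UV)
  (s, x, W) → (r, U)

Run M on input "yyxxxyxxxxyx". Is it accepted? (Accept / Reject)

(p, yyxxxyxxxxyx, $)
  read y, top $: go to q, push WW$ → (q, yxxxyxxxxyx, WW$)
  read y, top W: go to s, push ε → (s, xxxyxxxxyx, W$)
  read x, top W: go to r, push U → (r, xxyxxxxyx, U$)
  read x, top U: go to p, push U → (p, xyxxxxyx, U$)
  read x, top U: go to p, push ε → (p, yxxxxyx, $)
  read y, top $: go to q, push WW$ → (q, xxxxyx, WW$)
No transition applies at (q, xxxxyx, WW$); input not fully consumed.

Reject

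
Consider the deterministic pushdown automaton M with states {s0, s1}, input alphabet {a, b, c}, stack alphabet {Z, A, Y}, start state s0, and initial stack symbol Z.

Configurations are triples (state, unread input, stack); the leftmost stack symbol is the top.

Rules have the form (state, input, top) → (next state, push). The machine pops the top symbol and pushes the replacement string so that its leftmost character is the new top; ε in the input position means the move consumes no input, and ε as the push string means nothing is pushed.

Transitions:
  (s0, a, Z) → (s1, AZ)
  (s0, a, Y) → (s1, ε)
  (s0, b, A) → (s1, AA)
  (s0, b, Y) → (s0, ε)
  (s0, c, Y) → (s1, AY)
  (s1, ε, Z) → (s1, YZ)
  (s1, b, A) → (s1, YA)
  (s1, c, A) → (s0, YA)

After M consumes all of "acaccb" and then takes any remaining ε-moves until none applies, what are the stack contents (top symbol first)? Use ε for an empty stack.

YAYAZ

(s0, acaccb, Z) ⊢ (s1, caccb, AZ) ⊢ (s0, accb, YAZ) ⊢ (s1, ccb, AZ) ⊢ (s0, cb, YAZ) ⊢ (s1, b, AYAZ) ⊢ (s1, ε, YAYAZ)
All input consumed in state s1 with stack YAYAZ.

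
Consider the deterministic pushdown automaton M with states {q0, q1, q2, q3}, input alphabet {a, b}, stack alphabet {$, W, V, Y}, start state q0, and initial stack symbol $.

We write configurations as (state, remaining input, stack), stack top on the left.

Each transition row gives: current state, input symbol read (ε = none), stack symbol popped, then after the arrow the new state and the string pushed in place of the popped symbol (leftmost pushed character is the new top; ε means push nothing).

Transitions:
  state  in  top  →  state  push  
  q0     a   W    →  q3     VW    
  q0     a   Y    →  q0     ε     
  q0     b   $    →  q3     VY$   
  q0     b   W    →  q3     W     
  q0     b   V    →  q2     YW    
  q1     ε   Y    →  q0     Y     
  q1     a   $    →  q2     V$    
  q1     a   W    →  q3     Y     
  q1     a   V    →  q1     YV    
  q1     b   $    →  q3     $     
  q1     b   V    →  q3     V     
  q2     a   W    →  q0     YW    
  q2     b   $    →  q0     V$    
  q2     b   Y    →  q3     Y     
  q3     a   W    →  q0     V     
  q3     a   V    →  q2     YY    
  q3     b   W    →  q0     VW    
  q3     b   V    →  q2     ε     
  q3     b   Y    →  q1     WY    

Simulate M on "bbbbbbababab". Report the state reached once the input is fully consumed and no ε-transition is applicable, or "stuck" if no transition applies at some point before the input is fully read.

stuck

(q0, bbbbbbababab, $)
  read b, top $: go to q3, push VY$ → (q3, bbbbbababab, VY$)
  read b, top V: go to q2, push ε → (q2, bbbbababab, Y$)
  read b, top Y: go to q3, push Y → (q3, bbbababab, Y$)
  read b, top Y: go to q1, push WY → (q1, bbababab, WY$)
No transition for (q1, b, top W); M blocks with input bbababab remaining.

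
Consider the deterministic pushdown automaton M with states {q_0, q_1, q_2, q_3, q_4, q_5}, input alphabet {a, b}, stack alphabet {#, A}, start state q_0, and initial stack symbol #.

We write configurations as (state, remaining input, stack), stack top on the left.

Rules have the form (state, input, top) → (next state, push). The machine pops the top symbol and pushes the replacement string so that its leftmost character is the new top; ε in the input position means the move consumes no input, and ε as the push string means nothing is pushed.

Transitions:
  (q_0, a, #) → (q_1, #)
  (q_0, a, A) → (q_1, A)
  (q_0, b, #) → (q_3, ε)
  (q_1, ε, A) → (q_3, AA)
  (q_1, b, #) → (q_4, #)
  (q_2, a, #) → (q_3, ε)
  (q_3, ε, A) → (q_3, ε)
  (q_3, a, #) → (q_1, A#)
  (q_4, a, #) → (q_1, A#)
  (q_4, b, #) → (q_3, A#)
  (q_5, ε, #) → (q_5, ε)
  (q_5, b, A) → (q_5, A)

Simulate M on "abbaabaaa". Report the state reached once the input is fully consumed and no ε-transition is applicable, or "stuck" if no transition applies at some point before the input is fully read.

stuck

(q_0, abbaabaaa, #)
  read a, top #: go to q_1, push # → (q_1, bbaabaaa, #)
  read b, top #: go to q_4, push # → (q_4, baabaaa, #)
  read b, top #: go to q_3, push A# → (q_3, aabaaa, A#)
  ε-move, top A: go to q_3, push ε → (q_3, aabaaa, #)
  read a, top #: go to q_1, push A# → (q_1, abaaa, A#)
  ε-move, top A: go to q_3, push AA → (q_3, abaaa, AA#)
  ε-move, top A: go to q_3, push ε → (q_3, abaaa, A#)
  ε-move, top A: go to q_3, push ε → (q_3, abaaa, #)
  read a, top #: go to q_1, push A# → (q_1, baaa, A#)
  ε-move, top A: go to q_3, push AA → (q_3, baaa, AA#)
  ε-move, top A: go to q_3, push ε → (q_3, baaa, A#)
  ε-move, top A: go to q_3, push ε → (q_3, baaa, #)
No transition for (q_3, b, top #); M blocks with input baaa remaining.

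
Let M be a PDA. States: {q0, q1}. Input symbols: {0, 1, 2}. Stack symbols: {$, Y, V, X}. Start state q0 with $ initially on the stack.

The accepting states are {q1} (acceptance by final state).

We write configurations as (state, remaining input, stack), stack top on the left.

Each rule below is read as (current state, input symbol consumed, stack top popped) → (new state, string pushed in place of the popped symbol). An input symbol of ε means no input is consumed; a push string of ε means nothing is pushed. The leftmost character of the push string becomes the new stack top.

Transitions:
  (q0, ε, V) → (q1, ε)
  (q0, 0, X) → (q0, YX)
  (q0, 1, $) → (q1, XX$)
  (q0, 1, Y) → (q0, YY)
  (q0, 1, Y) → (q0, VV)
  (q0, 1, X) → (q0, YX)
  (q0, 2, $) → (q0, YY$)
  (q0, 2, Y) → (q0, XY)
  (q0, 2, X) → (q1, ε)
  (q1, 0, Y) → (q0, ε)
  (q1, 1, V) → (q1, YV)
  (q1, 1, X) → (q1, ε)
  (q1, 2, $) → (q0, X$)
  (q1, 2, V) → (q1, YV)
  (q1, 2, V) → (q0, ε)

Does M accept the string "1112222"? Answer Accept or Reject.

One accepting computation: (q0, 1112222, $) ⊢ (q1, 112222, XX$) ⊢ (q1, 12222, X$) ⊢ (q1, 2222, $) ⊢ (q0, 222, X$) ⊢ (q1, 22, $) ⊢ (q0, 2, X$) ⊢ (q1, ε, $)
All input consumed and state q1 ∈ F.

Accept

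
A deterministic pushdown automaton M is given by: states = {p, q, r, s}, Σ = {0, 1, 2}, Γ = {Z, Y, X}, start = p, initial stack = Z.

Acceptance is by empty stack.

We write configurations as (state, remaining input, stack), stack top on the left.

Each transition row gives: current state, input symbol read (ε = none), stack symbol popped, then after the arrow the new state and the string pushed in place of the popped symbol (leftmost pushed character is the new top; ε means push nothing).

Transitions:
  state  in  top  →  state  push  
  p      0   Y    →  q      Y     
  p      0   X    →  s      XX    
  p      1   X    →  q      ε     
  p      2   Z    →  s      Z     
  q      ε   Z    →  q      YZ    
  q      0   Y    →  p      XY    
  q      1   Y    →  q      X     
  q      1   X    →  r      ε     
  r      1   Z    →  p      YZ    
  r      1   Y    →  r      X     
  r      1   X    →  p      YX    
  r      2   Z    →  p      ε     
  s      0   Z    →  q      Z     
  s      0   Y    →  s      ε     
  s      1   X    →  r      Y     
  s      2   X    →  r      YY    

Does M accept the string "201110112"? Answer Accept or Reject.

(p, 201110112, Z) ⊢ (s, 01110112, Z) ⊢ (q, 1110112, Z) ⊢ (q, 1110112, YZ) ⊢ (q, 110112, XZ) ⊢ (r, 10112, Z) ⊢ (p, 0112, YZ) ⊢ (q, 112, YZ) ⊢ (q, 12, XZ) ⊢ (r, 2, Z) ⊢ (p, ε, ε)
All input consumed and the stack is empty.

Accept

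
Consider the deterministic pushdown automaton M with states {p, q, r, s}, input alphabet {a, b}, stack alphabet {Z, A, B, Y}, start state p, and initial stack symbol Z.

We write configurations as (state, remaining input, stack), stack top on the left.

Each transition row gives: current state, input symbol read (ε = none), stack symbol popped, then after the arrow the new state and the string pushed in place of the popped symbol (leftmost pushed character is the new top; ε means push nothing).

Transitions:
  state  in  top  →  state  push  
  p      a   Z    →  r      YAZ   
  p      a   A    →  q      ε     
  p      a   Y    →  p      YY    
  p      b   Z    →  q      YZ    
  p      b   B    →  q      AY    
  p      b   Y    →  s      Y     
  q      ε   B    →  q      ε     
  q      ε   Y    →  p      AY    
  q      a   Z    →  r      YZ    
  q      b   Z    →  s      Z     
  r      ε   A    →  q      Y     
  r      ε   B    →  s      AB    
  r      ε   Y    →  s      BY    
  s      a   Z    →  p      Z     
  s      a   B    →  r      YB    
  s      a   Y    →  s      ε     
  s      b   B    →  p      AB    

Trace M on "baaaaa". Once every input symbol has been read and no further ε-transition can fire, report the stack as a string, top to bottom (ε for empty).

AYZ

(p, baaaaa, Z)
  read b, top Z: go to q, push YZ → (q, aaaaa, YZ)
  ε-move, top Y: go to p, push AY → (p, aaaaa, AYZ)
  read a, top A: go to q, push ε → (q, aaaa, YZ)
  ε-move, top Y: go to p, push AY → (p, aaaa, AYZ)
  read a, top A: go to q, push ε → (q, aaa, YZ)
  ε-move, top Y: go to p, push AY → (p, aaa, AYZ)
  read a, top A: go to q, push ε → (q, aa, YZ)
  ε-move, top Y: go to p, push AY → (p, aa, AYZ)
  read a, top A: go to q, push ε → (q, a, YZ)
  ε-move, top Y: go to p, push AY → (p, a, AYZ)
  read a, top A: go to q, push ε → (q, ε, YZ)
  ε-move, top Y: go to p, push AY → (p, ε, AYZ)
All input consumed in state p with stack AYZ.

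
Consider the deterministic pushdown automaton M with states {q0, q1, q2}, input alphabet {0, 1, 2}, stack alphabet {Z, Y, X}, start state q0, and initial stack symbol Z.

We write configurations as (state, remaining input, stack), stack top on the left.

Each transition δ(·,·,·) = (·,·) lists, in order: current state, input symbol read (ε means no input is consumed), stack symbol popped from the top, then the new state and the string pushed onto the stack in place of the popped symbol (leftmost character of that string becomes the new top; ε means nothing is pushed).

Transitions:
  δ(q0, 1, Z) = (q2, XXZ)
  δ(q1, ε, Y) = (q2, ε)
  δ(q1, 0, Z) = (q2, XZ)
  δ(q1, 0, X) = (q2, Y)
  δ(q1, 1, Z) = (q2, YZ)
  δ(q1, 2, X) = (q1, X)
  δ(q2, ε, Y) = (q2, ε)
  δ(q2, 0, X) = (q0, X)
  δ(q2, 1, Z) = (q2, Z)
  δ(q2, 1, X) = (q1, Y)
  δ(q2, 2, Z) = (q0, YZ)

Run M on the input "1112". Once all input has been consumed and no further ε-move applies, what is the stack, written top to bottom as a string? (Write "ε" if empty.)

(q0, 1112, Z)
  read 1, top Z: go to q2, push XXZ → (q2, 112, XXZ)
  read 1, top X: go to q1, push Y → (q1, 12, YXZ)
  ε-move, top Y: go to q2, push ε → (q2, 12, XZ)
  read 1, top X: go to q1, push Y → (q1, 2, YZ)
  ε-move, top Y: go to q2, push ε → (q2, 2, Z)
  read 2, top Z: go to q0, push YZ → (q0, ε, YZ)
All input consumed in state q0 with stack YZ.

YZ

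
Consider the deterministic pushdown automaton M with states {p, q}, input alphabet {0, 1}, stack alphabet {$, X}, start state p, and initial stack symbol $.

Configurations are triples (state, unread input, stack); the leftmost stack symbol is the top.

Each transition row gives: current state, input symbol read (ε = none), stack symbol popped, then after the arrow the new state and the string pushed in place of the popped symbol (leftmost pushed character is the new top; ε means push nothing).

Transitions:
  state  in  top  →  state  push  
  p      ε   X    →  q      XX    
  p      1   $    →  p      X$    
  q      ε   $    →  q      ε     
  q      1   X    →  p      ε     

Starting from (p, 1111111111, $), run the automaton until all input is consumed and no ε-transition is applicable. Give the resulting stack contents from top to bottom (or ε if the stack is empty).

(p, 1111111111, $) ⊢ (p, 111111111, X$) ⊢ (q, 111111111, XX$) ⊢ (p, 11111111, X$) ⊢ (q, 11111111, XX$) ⊢ (p, 1111111, X$) ⊢ (q, 1111111, XX$) ⊢ (p, 111111, X$) ⊢ (q, 111111, XX$) ⊢ (p, 11111, X$) ⊢ (q, 11111, XX$) ⊢ (p, 1111, X$) ⊢ (q, 1111, XX$) ⊢ (p, 111, X$) ⊢ (q, 111, XX$) ⊢ (p, 11, X$) ⊢ (q, 11, XX$) ⊢ (p, 1, X$) ⊢ (q, 1, XX$) ⊢ (p, ε, X$) ⊢ (q, ε, XX$)
All input consumed in state q with stack XX$.

XX$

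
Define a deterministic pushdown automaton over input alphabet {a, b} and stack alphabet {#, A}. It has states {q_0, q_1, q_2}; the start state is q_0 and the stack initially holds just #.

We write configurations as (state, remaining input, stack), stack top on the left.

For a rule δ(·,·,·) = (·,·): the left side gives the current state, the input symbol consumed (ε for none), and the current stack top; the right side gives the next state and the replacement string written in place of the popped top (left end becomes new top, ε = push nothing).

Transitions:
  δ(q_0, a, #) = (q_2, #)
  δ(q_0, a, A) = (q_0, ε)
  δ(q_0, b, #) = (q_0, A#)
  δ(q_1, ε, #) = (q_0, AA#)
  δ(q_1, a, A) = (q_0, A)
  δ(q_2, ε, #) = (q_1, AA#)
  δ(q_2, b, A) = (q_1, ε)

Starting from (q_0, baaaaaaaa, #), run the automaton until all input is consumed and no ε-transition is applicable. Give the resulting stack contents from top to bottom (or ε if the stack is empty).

A#

(q_0, baaaaaaaa, #)
  read b, top #: go to q_0, push A# → (q_0, aaaaaaaa, A#)
  read a, top A: go to q_0, push ε → (q_0, aaaaaaa, #)
  read a, top #: go to q_2, push # → (q_2, aaaaaa, #)
  ε-move, top #: go to q_1, push AA# → (q_1, aaaaaa, AA#)
  read a, top A: go to q_0, push A → (q_0, aaaaa, AA#)
  read a, top A: go to q_0, push ε → (q_0, aaaa, A#)
  read a, top A: go to q_0, push ε → (q_0, aaa, #)
  read a, top #: go to q_2, push # → (q_2, aa, #)
  ε-move, top #: go to q_1, push AA# → (q_1, aa, AA#)
  read a, top A: go to q_0, push A → (q_0, a, AA#)
  read a, top A: go to q_0, push ε → (q_0, ε, A#)
All input consumed in state q_0 with stack A#.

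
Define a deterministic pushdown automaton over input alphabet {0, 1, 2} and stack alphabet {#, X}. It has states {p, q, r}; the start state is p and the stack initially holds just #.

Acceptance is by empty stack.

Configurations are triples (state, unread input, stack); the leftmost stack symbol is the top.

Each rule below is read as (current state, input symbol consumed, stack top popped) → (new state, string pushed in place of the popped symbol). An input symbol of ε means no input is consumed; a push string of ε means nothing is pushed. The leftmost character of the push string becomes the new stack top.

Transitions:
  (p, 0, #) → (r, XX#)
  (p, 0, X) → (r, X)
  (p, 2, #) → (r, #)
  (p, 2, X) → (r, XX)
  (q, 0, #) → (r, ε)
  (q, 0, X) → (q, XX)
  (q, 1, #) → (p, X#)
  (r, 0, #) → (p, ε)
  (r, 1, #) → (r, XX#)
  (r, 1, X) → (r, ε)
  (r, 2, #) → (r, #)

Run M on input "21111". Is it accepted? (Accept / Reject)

(p, 21111, #)
  read 2, top #: go to r, push # → (r, 1111, #)
  read 1, top #: go to r, push XX# → (r, 111, XX#)
  read 1, top X: go to r, push ε → (r, 11, X#)
  read 1, top X: go to r, push ε → (r, 1, #)
  read 1, top #: go to r, push XX# → (r, ε, XX#)
All input consumed; stack is XX#, not empty, and no further ε-move applies.

Reject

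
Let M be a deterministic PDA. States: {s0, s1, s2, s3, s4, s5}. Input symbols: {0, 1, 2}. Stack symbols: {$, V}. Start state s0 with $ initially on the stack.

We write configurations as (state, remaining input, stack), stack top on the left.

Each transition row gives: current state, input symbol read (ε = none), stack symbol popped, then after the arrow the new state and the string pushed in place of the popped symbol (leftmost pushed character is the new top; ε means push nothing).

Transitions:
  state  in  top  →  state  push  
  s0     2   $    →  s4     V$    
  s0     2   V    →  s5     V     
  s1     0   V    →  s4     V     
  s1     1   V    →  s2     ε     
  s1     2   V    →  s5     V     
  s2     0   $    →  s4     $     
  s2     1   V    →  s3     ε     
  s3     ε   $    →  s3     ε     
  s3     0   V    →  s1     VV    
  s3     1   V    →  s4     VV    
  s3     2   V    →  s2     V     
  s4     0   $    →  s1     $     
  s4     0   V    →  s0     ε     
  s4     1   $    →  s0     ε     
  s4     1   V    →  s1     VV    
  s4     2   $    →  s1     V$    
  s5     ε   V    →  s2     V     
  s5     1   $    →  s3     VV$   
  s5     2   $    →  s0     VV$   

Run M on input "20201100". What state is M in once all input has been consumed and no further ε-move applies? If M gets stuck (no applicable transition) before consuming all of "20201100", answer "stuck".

(s0, 20201100, $)
  read 2, top $: go to s4, push V$ → (s4, 0201100, V$)
  read 0, top V: go to s0, push ε → (s0, 201100, $)
  read 2, top $: go to s4, push V$ → (s4, 01100, V$)
  read 0, top V: go to s0, push ε → (s0, 1100, $)
No transition for (s0, 1, top $); M blocks with input 1100 remaining.

stuck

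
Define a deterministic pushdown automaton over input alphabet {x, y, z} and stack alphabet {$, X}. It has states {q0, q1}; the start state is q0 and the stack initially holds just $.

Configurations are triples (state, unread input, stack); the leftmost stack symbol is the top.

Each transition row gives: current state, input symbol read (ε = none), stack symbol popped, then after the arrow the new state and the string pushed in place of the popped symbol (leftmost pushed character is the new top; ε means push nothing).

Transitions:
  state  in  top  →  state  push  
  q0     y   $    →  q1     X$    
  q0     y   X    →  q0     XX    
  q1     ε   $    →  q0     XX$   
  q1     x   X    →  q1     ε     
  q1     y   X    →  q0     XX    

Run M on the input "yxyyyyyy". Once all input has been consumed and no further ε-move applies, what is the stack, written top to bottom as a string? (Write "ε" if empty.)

XXXXXXXX$

(q0, yxyyyyyy, $)
  read y, top $: go to q1, push X$ → (q1, xyyyyyy, X$)
  read x, top X: go to q1, push ε → (q1, yyyyyy, $)
  ε-move, top $: go to q0, push XX$ → (q0, yyyyyy, XX$)
  read y, top X: go to q0, push XX → (q0, yyyyy, XXX$)
  read y, top X: go to q0, push XX → (q0, yyyy, XXXX$)
  read y, top X: go to q0, push XX → (q0, yyy, XXXXX$)
  read y, top X: go to q0, push XX → (q0, yy, XXXXXX$)
  read y, top X: go to q0, push XX → (q0, y, XXXXXXX$)
  read y, top X: go to q0, push XX → (q0, ε, XXXXXXXX$)
All input consumed in state q0 with stack XXXXXXXX$.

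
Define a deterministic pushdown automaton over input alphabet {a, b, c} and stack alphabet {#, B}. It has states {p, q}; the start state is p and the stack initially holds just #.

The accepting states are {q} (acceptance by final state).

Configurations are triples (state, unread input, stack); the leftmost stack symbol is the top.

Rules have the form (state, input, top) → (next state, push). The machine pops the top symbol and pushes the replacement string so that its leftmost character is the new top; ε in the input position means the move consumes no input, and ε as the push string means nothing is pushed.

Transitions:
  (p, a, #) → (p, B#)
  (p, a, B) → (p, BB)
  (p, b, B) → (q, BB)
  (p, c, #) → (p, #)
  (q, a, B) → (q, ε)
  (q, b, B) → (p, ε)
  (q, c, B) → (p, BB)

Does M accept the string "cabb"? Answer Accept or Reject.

Reject

(p, cabb, #)
  read c, top #: go to p, push # → (p, abb, #)
  read a, top #: go to p, push B# → (p, bb, B#)
  read b, top B: go to q, push BB → (q, b, BB#)
  read b, top B: go to p, push ε → (p, ε, B#)
All input consumed; state p ∉ F and no further ε-move applies.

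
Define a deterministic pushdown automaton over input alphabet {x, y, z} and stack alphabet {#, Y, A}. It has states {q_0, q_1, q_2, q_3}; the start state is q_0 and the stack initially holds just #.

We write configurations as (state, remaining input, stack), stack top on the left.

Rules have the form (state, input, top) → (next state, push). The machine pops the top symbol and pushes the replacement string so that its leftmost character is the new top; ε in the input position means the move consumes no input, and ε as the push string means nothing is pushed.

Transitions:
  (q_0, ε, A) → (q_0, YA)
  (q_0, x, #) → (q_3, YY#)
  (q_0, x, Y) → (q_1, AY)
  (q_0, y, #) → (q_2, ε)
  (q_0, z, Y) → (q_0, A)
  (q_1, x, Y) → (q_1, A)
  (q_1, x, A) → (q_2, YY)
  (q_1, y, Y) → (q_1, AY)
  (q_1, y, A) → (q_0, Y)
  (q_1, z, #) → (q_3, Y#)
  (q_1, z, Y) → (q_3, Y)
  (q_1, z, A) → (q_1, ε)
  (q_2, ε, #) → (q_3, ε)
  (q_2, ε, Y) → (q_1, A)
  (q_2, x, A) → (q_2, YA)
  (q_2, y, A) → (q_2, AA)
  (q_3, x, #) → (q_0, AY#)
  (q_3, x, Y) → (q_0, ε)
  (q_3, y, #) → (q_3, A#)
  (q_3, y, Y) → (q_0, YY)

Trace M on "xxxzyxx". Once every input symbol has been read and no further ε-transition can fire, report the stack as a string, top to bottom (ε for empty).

(q_0, xxxzyxx, #)
  read x, top #: go to q_3, push YY# → (q_3, xxzyxx, YY#)
  read x, top Y: go to q_0, push ε → (q_0, xzyxx, Y#)
  read x, top Y: go to q_1, push AY → (q_1, zyxx, AY#)
  read z, top A: go to q_1, push ε → (q_1, yxx, Y#)
  read y, top Y: go to q_1, push AY → (q_1, xx, AY#)
  read x, top A: go to q_2, push YY → (q_2, x, YYY#)
  ε-move, top Y: go to q_1, push A → (q_1, x, AYY#)
  read x, top A: go to q_2, push YY → (q_2, ε, YYYY#)
  ε-move, top Y: go to q_1, push A → (q_1, ε, AYYY#)
All input consumed in state q_1 with stack AYYY#.

AYYY#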